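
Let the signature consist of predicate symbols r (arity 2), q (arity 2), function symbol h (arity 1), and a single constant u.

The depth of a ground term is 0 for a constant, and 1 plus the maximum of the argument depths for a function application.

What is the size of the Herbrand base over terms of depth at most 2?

18

First count ground terms of depth ≤ 2.
If N_k denotes the number of depth-≤k ground terms, the 1 constant gives N_0 = 1, and each function symbol of arity r contributes N_{k-1}^r new terms at level k: N_k = 1 + N_{k-1}.
N_0 = 1
N_1 = 1 + 1 = 2
N_2 = 1 + 2 = 3
Explicitly: u, h(u), h(h(u)).
So |H| = 3.
For each predicate symbol, the number of ground atoms is |H| raised to its arity; summing:
  r: 3^2 = 9;  q: 3^2 = 9
Total ground atoms: 9 + 9 = 18.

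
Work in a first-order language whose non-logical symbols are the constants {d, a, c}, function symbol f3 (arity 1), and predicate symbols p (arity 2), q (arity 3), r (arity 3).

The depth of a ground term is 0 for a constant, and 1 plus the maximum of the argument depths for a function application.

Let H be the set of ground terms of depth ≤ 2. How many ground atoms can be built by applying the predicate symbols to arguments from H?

First count ground terms of depth ≤ 2.
Write N_k for the number of ground terms of depth ≤ k. A term of depth ≤ k is either a constant or a function symbol applied to arguments of depth ≤ k−1, so N_k = 3 + N_{k-1}.
N_0 = 3
N_1 = 3 + 3 = 6
N_2 = 3 + 6 = 9
Explicitly: d, a, c, f3(d), f3(a), f3(c), f3(f3(d)), f3(f3(a)), f3(f3(c)).
So |H| = 9.
Each predicate of arity r yields |H|^r ground atoms (one per choice of an r-tuple from H):
  p: 9^2 = 81;  q: 9^3 = 729;  r: 9^3 = 729
Total ground atoms: 81 + 729 + 729 = 1539.

1539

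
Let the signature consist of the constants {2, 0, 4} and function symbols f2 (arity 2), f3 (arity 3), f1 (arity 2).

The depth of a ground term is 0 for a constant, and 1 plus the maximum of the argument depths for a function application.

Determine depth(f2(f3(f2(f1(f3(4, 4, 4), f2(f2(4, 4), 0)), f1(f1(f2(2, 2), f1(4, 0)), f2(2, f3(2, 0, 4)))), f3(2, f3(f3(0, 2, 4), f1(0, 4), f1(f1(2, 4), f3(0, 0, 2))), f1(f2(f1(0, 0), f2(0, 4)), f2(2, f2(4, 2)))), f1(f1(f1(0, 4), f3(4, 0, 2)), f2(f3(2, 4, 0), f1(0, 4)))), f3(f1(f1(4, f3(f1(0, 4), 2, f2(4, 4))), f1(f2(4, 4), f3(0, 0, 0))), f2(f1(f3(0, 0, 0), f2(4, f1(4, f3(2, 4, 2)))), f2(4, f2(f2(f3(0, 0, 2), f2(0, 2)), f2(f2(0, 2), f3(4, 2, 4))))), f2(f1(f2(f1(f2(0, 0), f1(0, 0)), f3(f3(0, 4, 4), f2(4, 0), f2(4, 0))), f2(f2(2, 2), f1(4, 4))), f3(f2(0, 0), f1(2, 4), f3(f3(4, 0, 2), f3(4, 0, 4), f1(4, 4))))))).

7

depth(f3(4, 4, 4)) = 1 + max(0, 0, 0) = 1
depth(f2(4, 4)) = 1 + max(0, 0) = 1
depth(f2(f2(4, 4), 0)) = 1 + max(1, 0) = 2
depth(f1(f3(4, 4, 4), f2(f2(4, 4), 0))) = 1 + max(1, 2) = 3
depth(f2(2, 2)) = 1 + max(0, 0) = 1
depth(f1(4, 0)) = 1 + max(0, 0) = 1
depth(f1(f2(2, 2), f1(4, 0))) = 1 + max(1, 1) = 2
depth(f3(2, 0, 4)) = 1 + max(0, 0, 0) = 1
depth(f2(2, f3(2, 0, 4))) = 1 + max(0, 1) = 2
depth(f1(f1(f2(2, 2), f1(4, 0)), f2(2, f3(2, 0, 4)))) = 1 + max(2, 2) = 3
depth(f2(f1(f3(4, 4, 4), f2(f2(4, 4), 0)), f1(f1(f2(2, 2), f1(4, 0)), f2(2, f3(2, 0, 4))))) = 1 + max(3, 3) = 4
depth(f3(0, 2, 4)) = 1 + max(0, 0, 0) = 1
depth(f1(0, 4)) = 1 + max(0, 0) = 1
depth(f1(2, 4)) = 1 + max(0, 0) = 1
depth(f3(0, 0, 2)) = 1 + max(0, 0, 0) = 1
depth(f1(f1(2, 4), f3(0, 0, 2))) = 1 + max(1, 1) = 2
depth(f3(f3(0, 2, 4), f1(0, 4), f1(f1(2, 4), f3(0, 0, 2)))) = 1 + max(1, 1, 2) = 3
depth(f1(0, 0)) = 1 + max(0, 0) = 1
depth(f2(0, 4)) = 1 + max(0, 0) = 1
depth(f2(f1(0, 0), f2(0, 4))) = 1 + max(1, 1) = 2
depth(f2(4, 2)) = 1 + max(0, 0) = 1
depth(f2(2, f2(4, 2))) = 1 + max(0, 1) = 2
depth(f1(f2(f1(0, 0), f2(0, 4)), f2(2, f2(4, 2)))) = 1 + max(2, 2) = 3
depth(f3(2, f3(f3(0, 2, 4), f1(0, 4), f1(f1(2, 4), f3(0, 0, 2))), f1(f2(f1(0, 0), f2(0, 4)), f2(2, f2(4, 2))))) = 1 + max(0, 3, 3) = 4
depth(f3(4, 0, 2)) = 1 + max(0, 0, 0) = 1
depth(f1(f1(0, 4), f3(4, 0, 2))) = 1 + max(1, 1) = 2
depth(f3(2, 4, 0)) = 1 + max(0, 0, 0) = 1
depth(f2(f3(2, 4, 0), f1(0, 4))) = 1 + max(1, 1) = 2
depth(f1(f1(f1(0, 4), f3(4, 0, 2)), f2(f3(2, 4, 0), f1(0, 4)))) = 1 + max(2, 2) = 3
depth(f3(f2(f1(f3(4, 4, 4), f2(f2(4, 4), 0)), f1(f1(f2(2, 2), f1(4, 0)), f2(2, f3(2, 0, 4)))), f3(2, f3(f3(0, 2, 4), f1(0, 4), f1(f1(2, 4), f3(0, 0, 2))), f1(f2(f1(0, 0), f2(0, 4)), f2(2, f2(4, 2)))), f1(f1(f1(0, 4), f3(4, 0, 2)), f2(f3(2, 4, 0), f1(0, 4))))) = 1 + max(4, 4, 3) = 5
depth(f3(f1(0, 4), 2, f2(4, 4))) = 1 + max(1, 0, 1) = 2
depth(f1(4, f3(f1(0, 4), 2, f2(4, 4)))) = 1 + max(0, 2) = 3
depth(f3(0, 0, 0)) = 1 + max(0, 0, 0) = 1
depth(f1(f2(4, 4), f3(0, 0, 0))) = 1 + max(1, 1) = 2
depth(f1(f1(4, f3(f1(0, 4), 2, f2(4, 4))), f1(f2(4, 4), f3(0, 0, 0)))) = 1 + max(3, 2) = 4
depth(f3(2, 4, 2)) = 1 + max(0, 0, 0) = 1
depth(f1(4, f3(2, 4, 2))) = 1 + max(0, 1) = 2
depth(f2(4, f1(4, f3(2, 4, 2)))) = 1 + max(0, 2) = 3
depth(f1(f3(0, 0, 0), f2(4, f1(4, f3(2, 4, 2))))) = 1 + max(1, 3) = 4
depth(f2(0, 2)) = 1 + max(0, 0) = 1
depth(f2(f3(0, 0, 2), f2(0, 2))) = 1 + max(1, 1) = 2
depth(f3(4, 2, 4)) = 1 + max(0, 0, 0) = 1
depth(f2(f2(0, 2), f3(4, 2, 4))) = 1 + max(1, 1) = 2
depth(f2(f2(f3(0, 0, 2), f2(0, 2)), f2(f2(0, 2), f3(4, 2, 4)))) = 1 + max(2, 2) = 3
depth(f2(4, f2(f2(f3(0, 0, 2), f2(0, 2)), f2(f2(0, 2), f3(4, 2, 4))))) = 1 + max(0, 3) = 4
depth(f2(f1(f3(0, 0, 0), f2(4, f1(4, f3(2, 4, 2)))), f2(4, f2(f2(f3(0, 0, 2), f2(0, 2)), f2(f2(0, 2), f3(4, 2, 4)))))) = 1 + max(4, 4) = 5
depth(f2(0, 0)) = 1 + max(0, 0) = 1
depth(f1(f2(0, 0), f1(0, 0))) = 1 + max(1, 1) = 2
depth(f3(0, 4, 4)) = 1 + max(0, 0, 0) = 1
depth(f2(4, 0)) = 1 + max(0, 0) = 1
depth(f3(f3(0, 4, 4), f2(4, 0), f2(4, 0))) = 1 + max(1, 1, 1) = 2
depth(f2(f1(f2(0, 0), f1(0, 0)), f3(f3(0, 4, 4), f2(4, 0), f2(4, 0)))) = 1 + max(2, 2) = 3
depth(f1(4, 4)) = 1 + max(0, 0) = 1
depth(f2(f2(2, 2), f1(4, 4))) = 1 + max(1, 1) = 2
depth(f1(f2(f1(f2(0, 0), f1(0, 0)), f3(f3(0, 4, 4), f2(4, 0), f2(4, 0))), f2(f2(2, 2), f1(4, 4)))) = 1 + max(3, 2) = 4
depth(f3(4, 0, 4)) = 1 + max(0, 0, 0) = 1
depth(f3(f3(4, 0, 2), f3(4, 0, 4), f1(4, 4))) = 1 + max(1, 1, 1) = 2
depth(f3(f2(0, 0), f1(2, 4), f3(f3(4, 0, 2), f3(4, 0, 4), f1(4, 4)))) = 1 + max(1, 1, 2) = 3
depth(f2(f1(f2(f1(f2(0, 0), f1(0, 0)), f3(f3(0, 4, 4), f2(4, 0), f2(4, 0))), f2(f2(2, 2), f1(4, 4))), f3(f2(0, 0), f1(2, 4), f3(f3(4, 0, 2), f3(4, 0, 4), f1(4, 4))))) = 1 + max(4, 3) = 5
depth(f3(f1(f1(4, f3(f1(0, 4), 2, f2(4, 4))), f1(f2(4, 4), f3(0, 0, 0))), f2(f1(f3(0, 0, 0), f2(4, f1(4, f3(2, 4, 2)))), f2(4, f2(f2(f3(0, 0, 2), f2(0, 2)), f2(f2(0, 2), f3(4, 2, 4))))), f2(f1(f2(f1(f2(0, 0), f1(0, 0)), f3(f3(0, 4, 4), f2(4, 0), f2(4, 0))), f2(f2(2, 2), f1(4, 4))), f3(f2(0, 0), f1(2, 4), f3(f3(4, 0, 2), f3(4, 0, 4), f1(4, 4)))))) = 1 + max(4, 5, 5) = 6
depth(f2(f3(f2(f1(f3(4, 4, 4), f2(f2(4, 4), 0)), f1(f1(f2(2, 2), f1(4, 0)), f2(2, f3(2, 0, 4)))), f3(2, f3(f3(0, 2, 4), f1(0, 4), f1(f1(2, 4), f3(0, 0, 2))), f1(f2(f1(0, 0), f2(0, 4)), f2(2, f2(4, 2)))), f1(f1(f1(0, 4), f3(4, 0, 2)), f2(f3(2, 4, 0), f1(0, 4)))), f3(f1(f1(4, f3(f1(0, 4), 2, f2(4, 4))), f1(f2(4, 4), f3(0, 0, 0))), f2(f1(f3(0, 0, 0), f2(4, f1(4, f3(2, 4, 2)))), f2(4, f2(f2(f3(0, 0, 2), f2(0, 2)), f2(f2(0, 2), f3(4, 2, 4))))), f2(f1(f2(f1(f2(0, 0), f1(0, 0)), f3(f3(0, 4, 4), f2(4, 0), f2(4, 0))), f2(f2(2, 2), f1(4, 4))), f3(f2(0, 0), f1(2, 4), f3(f3(4, 0, 2), f3(4, 0, 4), f1(4, 4))))))) = 1 + max(5, 6) = 7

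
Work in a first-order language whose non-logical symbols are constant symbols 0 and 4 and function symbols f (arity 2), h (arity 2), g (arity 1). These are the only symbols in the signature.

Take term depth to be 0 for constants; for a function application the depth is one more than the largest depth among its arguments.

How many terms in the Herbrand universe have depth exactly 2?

If N_k denotes the number of depth-≤k ground terms, the 2 constants give N_0 = 2, and each function symbol of arity r contributes N_{k-1}^r new terms at level k: N_k = 2 + N_{k-1}^2 + N_{k-1}^2 + N_{k-1}.
N_0 = 2
N_1 = 2 + 2^2 + 2^2 + 2 = 12
N_2 = 2 + 12^2 + 12^2 + 12 = 302
Terms of depth exactly 2: N_2 − N_1 = 302 − 12 = 290.

290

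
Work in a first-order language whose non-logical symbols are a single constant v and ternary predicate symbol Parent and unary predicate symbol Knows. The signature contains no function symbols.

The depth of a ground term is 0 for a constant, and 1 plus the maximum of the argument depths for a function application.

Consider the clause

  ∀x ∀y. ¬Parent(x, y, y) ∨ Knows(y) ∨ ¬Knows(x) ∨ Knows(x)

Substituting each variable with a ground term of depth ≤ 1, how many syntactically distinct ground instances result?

1

Ground terms of depth ≤ 1:
  With no function symbols every ground term is a constant, so there is exactly 1 ground term at every depth bound.
  N_0 = 1
  N_1 = 1
So there is exactly 1 ground term available for substitution.
The body mentions every one of the 2 quantified variables; since ground terms form a free algebra, no two substitutions collapse to the same formula.
Number of ground instances = 1^2 = 1.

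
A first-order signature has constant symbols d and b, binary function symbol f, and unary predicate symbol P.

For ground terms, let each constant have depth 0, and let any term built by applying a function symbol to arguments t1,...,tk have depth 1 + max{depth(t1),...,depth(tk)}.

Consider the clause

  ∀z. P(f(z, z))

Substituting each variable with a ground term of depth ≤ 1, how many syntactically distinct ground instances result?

Ground terms of depth ≤ 1:
  Write N_k for the number of ground terms of depth ≤ k. A term of depth ≤ k is either a constant or a function symbol applied to arguments of depth ≤ k−1, so N_k = 2 + N_{k-1}^2.
  N_0 = 2
  N_1 = 2 + 2^2 = 6
  Explicitly: d, b, f(d, d), f(d, b), f(b, d), f(b, b).
So there are 6 ground terms available for substitution.
The variable z ranges independently over the available ground terms, and distinct assignments produce distinct instances.
Number of ground instances = 6.

6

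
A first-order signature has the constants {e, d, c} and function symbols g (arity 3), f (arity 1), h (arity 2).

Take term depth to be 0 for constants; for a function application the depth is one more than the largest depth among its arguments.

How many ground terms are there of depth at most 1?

Let N_k = |{terms of depth ≤ k}|. Then N_0 = 3 and N_k = 3 + N_{k-1}^3 + N_{k-1} + N_{k-1}^2 for k ≥ 1 (one summand per function symbol, arity giving the exponent).
N_0 = 3
N_1 = 3 + 3^3 + 3 + 3^2 = 42

42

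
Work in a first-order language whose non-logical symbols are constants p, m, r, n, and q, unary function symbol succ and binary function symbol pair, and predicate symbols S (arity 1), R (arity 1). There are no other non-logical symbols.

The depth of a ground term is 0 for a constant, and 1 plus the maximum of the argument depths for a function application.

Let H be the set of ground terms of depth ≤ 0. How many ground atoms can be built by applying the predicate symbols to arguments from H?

First count ground terms of depth ≤ 0.
Count level by level. With function symbols succ/1, pair/2, the terms of depth ≤ k are the 5 constants together with each function applied to depth-≤(k−1) tuples, so N_k = 5 + N_{k-1} + N_{k-1}^2.
N_0 = 5
Explicitly: p, m, r, n, q.
So |H| = 5.
Each predicate of arity r yields |H|^r ground atoms (one per choice of an r-tuple from H):
  S: 5;  R: 5
Total ground atoms: 5 + 5 = 10.

10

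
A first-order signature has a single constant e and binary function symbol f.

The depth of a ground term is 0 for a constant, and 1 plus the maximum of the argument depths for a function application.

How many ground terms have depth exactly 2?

If N_k denotes the number of depth-≤k ground terms, the 1 constant gives N_0 = 1, and each function symbol of arity r contributes N_{k-1}^r new terms at level k: N_k = 1 + N_{k-1}^2.
N_0 = 1
N_1 = 1 + 1^2 = 2
N_2 = 1 + 2^2 = 5
Terms of depth exactly 2: N_2 − N_1 = 5 − 2 = 3.

3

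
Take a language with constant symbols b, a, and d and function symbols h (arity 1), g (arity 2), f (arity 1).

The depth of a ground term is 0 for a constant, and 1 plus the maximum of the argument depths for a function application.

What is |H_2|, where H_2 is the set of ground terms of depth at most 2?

363

Let N_k count ground terms of depth at most k. Each non-constant term of depth ≤ k is some function symbol applied to depth-≤(k−1) arguments, giving N_k = 3 + N_{k-1} + N_{k-1}^2 + N_{k-1}.
N_0 = 3
N_1 = 3 + 3 + 3^2 + 3 = 18
N_2 = 3 + 18 + 18^2 + 18 = 363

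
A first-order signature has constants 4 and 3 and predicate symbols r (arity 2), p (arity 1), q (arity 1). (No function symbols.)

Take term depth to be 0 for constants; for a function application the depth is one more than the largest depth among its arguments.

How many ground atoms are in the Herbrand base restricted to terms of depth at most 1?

8

First count ground terms of depth ≤ 1.
With no function symbols every ground term is a constant, so there are exactly 2 ground terms at every depth bound.
N_0 = 2
N_1 = 2
Explicitly: 4, 3.
So |H| = 2.
Ground atoms are formed by filling each argument slot of a predicate with a term from H, so an r-ary predicate gives |H|^r atoms:
  r: 2^2 = 4;  p: 2;  q: 2
Total ground atoms: 4 + 2 + 2 = 8.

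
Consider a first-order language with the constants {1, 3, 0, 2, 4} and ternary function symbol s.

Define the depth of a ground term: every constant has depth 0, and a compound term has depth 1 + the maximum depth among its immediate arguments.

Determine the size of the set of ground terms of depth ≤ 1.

130

Write N_k for the number of ground terms of depth ≤ k. A term of depth ≤ k is either a constant or a function symbol applied to arguments of depth ≤ k−1, so N_k = 5 + N_{k-1}^3.
N_0 = 5
N_1 = 5 + 5^3 = 130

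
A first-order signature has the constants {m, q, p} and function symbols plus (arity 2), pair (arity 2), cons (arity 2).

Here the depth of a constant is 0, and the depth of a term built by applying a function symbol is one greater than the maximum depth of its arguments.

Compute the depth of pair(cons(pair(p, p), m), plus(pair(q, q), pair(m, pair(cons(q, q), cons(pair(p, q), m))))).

depth(pair(p, p)) = 1 + max(0, 0) = 1
depth(cons(pair(p, p), m)) = 1 + max(1, 0) = 2
depth(pair(q, q)) = 1 + max(0, 0) = 1
depth(cons(q, q)) = 1 + max(0, 0) = 1
depth(pair(p, q)) = 1 + max(0, 0) = 1
depth(cons(pair(p, q), m)) = 1 + max(1, 0) = 2
depth(pair(cons(q, q), cons(pair(p, q), m))) = 1 + max(1, 2) = 3
depth(pair(m, pair(cons(q, q), cons(pair(p, q), m)))) = 1 + max(0, 3) = 4
depth(plus(pair(q, q), pair(m, pair(cons(q, q), cons(pair(p, q), m))))) = 1 + max(1, 4) = 5
depth(pair(cons(pair(p, p), m), plus(pair(q, q), pair(m, pair(cons(q, q), cons(pair(p, q), m)))))) = 1 + max(2, 5) = 6

6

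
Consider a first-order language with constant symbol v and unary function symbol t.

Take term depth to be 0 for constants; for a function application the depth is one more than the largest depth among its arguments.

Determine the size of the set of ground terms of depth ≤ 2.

If N_k denotes the number of depth-≤k ground terms, the 1 constant gives N_0 = 1, and each function symbol of arity r contributes N_{k-1}^r new terms at level k: N_k = 1 + N_{k-1}.
N_0 = 1
N_1 = 1 + 1 = 2
N_2 = 1 + 2 = 3

3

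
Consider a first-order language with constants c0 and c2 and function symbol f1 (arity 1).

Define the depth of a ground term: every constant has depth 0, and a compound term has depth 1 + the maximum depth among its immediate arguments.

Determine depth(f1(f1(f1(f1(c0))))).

depth(f1(c0)) = 1 + depth(c0) = 1 + 0 = 1
depth(f1(f1(c0))) = 1 + depth(f1(c0)) = 1 + 1 = 2
depth(f1(f1(f1(c0)))) = 1 + depth(f1(f1(c0))) = 1 + 2 = 3
depth(f1(f1(f1(f1(c0))))) = 1 + depth(f1(f1(f1(c0)))) = 1 + 3 = 4

4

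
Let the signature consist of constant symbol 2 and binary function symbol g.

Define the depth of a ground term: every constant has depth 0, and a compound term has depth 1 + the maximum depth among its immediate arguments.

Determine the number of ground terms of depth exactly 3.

21

Let N_k = |{terms of depth ≤ k}|. Then N_0 = 1 and N_k = 1 + N_{k-1}^2 for k ≥ 1 (one summand per function symbol, arity giving the exponent).
N_0 = 1
N_1 = 1 + 1^2 = 2
N_2 = 1 + 2^2 = 5
N_3 = 1 + 5^2 = 26
Terms of depth exactly 3: N_3 − N_2 = 26 − 5 = 21.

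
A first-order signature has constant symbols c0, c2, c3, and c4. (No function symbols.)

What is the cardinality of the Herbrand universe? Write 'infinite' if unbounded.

4

There are no function symbols, so every ground term is one of the 4 constants.
The Herbrand universe is {c0, c2, c3, c4}, which is finite with 4 elements.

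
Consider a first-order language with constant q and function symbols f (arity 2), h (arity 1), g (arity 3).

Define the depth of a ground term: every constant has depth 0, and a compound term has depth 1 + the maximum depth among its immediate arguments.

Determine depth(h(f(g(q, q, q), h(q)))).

depth(g(q, q, q)) = 1 + max(0, 0, 0) = 1
depth(h(q)) = 1 + depth(q) = 1 + 0 = 1
depth(f(g(q, q, q), h(q))) = 1 + max(1, 1) = 2
depth(h(f(g(q, q, q), h(q)))) = 1 + depth(f(g(q, q, q), h(q))) = 1 + 2 = 3

3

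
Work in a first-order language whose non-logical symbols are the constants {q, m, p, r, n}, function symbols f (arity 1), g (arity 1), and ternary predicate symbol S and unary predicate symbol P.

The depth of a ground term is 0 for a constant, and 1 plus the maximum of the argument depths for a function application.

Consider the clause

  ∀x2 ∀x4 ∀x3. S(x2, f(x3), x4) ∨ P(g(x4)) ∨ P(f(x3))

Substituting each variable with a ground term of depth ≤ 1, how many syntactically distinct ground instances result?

Ground terms of depth ≤ 1:
  If N_k denotes the number of depth-≤k ground terms, the 5 constants give N_0 = 5, and each function symbol of arity r contributes N_{k-1}^r new terms at level k: N_k = 5 + N_{k-1} + N_{k-1}.
  N_0 = 5
  N_1 = 5 + 5 + 5 = 15
So there are 15 ground terms available for substitution.
The body mentions every one of the 3 quantified variables; since ground terms form a free algebra, no two substitutions collapse to the same formula.
Number of ground instances = 15^3 = 3375.

3375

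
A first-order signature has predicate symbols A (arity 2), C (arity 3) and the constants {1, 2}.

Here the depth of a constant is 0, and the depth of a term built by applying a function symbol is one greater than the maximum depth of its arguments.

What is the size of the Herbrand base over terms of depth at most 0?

12

First count ground terms of depth ≤ 0.
With no function symbols every ground term is a constant, so there are exactly 2 ground terms at every depth bound.
N_0 = 2
So |H| = 2.
A ground atom is a predicate applied to a tuple of terms from H, so the count is the sum over predicates of |H|^arity:
  A: 2^2 = 4;  C: 2^3 = 8
Total ground atoms: 4 + 8 = 12.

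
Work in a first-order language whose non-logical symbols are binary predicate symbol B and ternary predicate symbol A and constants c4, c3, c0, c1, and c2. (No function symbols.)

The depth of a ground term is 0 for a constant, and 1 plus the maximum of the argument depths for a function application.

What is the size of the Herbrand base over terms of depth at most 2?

First count ground terms of depth ≤ 2.
With no function symbols every ground term is a constant, so there are exactly 5 ground terms at every depth bound.
N_0 = 5
N_1 = 5
N_2 = 5
Explicitly: c4, c3, c0, c1, c2.
So |H| = 5.
For each predicate symbol, the number of ground atoms is |H| raised to its arity; summing:
  B: 5^2 = 25;  A: 5^3 = 125
Total ground atoms: 25 + 125 = 150.

150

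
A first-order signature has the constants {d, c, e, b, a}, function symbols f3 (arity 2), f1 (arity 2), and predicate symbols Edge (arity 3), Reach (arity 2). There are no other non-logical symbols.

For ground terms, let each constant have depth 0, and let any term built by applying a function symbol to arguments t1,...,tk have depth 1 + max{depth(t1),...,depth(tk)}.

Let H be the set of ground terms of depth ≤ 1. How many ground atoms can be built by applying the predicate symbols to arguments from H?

169400

First count ground terms of depth ≤ 1.
Count level by level. With function symbols f3/2, f1/2, the terms of depth ≤ k are the 5 constants together with each function applied to depth-≤(k−1) tuples, so N_k = 5 + N_{k-1}^2 + N_{k-1}^2.
N_0 = 5
N_1 = 5 + 5^2 + 5^2 = 55
So |H| = 55.
Each predicate of arity r yields |H|^r ground atoms (one per choice of an r-tuple from H):
  Edge: 55^3 = 166375;  Reach: 55^2 = 3025
Total ground atoms: 166375 + 3025 = 169400.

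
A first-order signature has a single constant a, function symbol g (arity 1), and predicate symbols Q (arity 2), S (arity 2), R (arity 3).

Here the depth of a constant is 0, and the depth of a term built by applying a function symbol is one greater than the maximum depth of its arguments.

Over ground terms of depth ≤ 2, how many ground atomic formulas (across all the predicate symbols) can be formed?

First count ground terms of depth ≤ 2.
If N_k denotes the number of depth-≤k ground terms, the 1 constant gives N_0 = 1, and each function symbol of arity r contributes N_{k-1}^r new terms at level k: N_k = 1 + N_{k-1}.
N_0 = 1
N_1 = 1 + 1 = 2
N_2 = 1 + 2 = 3
Explicitly: a, g(a), g(g(a)).
So |H| = 3.
For each predicate symbol, the number of ground atoms is |H| raised to its arity; summing:
  Q: 3^2 = 9;  S: 3^2 = 9;  R: 3^3 = 27
Total ground atoms: 9 + 9 + 27 = 45.

45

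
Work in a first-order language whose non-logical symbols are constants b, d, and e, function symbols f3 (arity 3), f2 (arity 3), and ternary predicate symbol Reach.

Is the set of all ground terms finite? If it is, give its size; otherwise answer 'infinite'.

infinite

The signature has at least one function symbol (f3, arity 3) and at least one constant (b).
Iterating f3 gives infinitely many distinct ground terms: b, f3(b, b, b), f3(f3(b, b, b), f3(b, b, b), f3(b, b, b)), ...
So the Herbrand universe is infinite.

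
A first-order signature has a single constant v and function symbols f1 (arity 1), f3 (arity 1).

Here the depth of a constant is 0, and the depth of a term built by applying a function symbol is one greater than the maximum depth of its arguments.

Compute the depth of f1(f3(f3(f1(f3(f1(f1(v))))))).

depth(f1(v)) = 1 + depth(v) = 1 + 0 = 1
depth(f1(f1(v))) = 1 + depth(f1(v)) = 1 + 1 = 2
depth(f3(f1(f1(v)))) = 1 + depth(f1(f1(v))) = 1 + 2 = 3
depth(f1(f3(f1(f1(v))))) = 1 + depth(f3(f1(f1(v)))) = 1 + 3 = 4
depth(f3(f1(f3(f1(f1(v)))))) = 1 + depth(f1(f3(f1(f1(v))))) = 1 + 4 = 5
depth(f3(f3(f1(f3(f1(f1(v))))))) = 1 + depth(f3(f1(f3(f1(f1(v)))))) = 1 + 5 = 6
depth(f1(f3(f3(f1(f3(f1(f1(v)))))))) = 1 + depth(f3(f3(f1(f3(f1(f1(v))))))) = 1 + 6 = 7

7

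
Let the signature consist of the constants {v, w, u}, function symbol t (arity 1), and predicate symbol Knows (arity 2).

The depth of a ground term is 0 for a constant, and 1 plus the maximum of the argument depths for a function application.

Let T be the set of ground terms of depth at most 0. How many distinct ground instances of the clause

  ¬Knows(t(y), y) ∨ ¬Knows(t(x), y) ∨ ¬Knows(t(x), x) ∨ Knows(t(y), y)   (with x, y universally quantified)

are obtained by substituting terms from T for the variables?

9

Ground terms of depth ≤ 0:
  Count level by level. With function symbols t/1, the terms of depth ≤ k are the 3 constants together with each function applied to depth-≤(k−1) tuples, so N_k = 3 + N_{k-1}.
  N_0 = 3
  Explicitly: v, w, u.
So there are 3 ground terms available for substitution.
The body mentions every one of the 2 quantified variables; since ground terms form a free algebra, no two substitutions collapse to the same formula.
Number of ground instances = 3^2 = 9.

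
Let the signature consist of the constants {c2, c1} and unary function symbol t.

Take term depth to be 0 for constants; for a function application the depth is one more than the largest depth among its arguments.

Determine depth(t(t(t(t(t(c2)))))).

depth(t(c2)) = 1 + depth(c2) = 1 + 0 = 1
depth(t(t(c2))) = 1 + depth(t(c2)) = 1 + 1 = 2
depth(t(t(t(c2)))) = 1 + depth(t(t(c2))) = 1 + 2 = 3
depth(t(t(t(t(c2))))) = 1 + depth(t(t(t(c2)))) = 1 + 3 = 4
depth(t(t(t(t(t(c2)))))) = 1 + depth(t(t(t(t(c2))))) = 1 + 4 = 5

5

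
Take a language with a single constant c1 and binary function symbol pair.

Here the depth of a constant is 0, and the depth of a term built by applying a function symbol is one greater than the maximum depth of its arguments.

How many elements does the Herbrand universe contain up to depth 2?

Write N_k for the number of ground terms of depth ≤ k. A term of depth ≤ k is either a constant or a function symbol applied to arguments of depth ≤ k−1, so N_k = 1 + N_{k-1}^2.
N_0 = 1
N_1 = 1 + 1^2 = 2
N_2 = 1 + 2^2 = 5

5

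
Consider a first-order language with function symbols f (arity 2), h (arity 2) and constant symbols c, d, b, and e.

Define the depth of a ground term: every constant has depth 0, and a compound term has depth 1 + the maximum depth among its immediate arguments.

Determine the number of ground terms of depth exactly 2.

Count level by level. With function symbols f/2, h/2, the terms of depth ≤ k are the 4 constants together with each function applied to depth-≤(k−1) tuples, so N_k = 4 + N_{k-1}^2 + N_{k-1}^2.
N_0 = 4
N_1 = 4 + 4^2 + 4^2 = 36
N_2 = 4 + 36^2 + 36^2 = 2596
Terms of depth exactly 2: N_2 − N_1 = 2596 − 36 = 2560.

2560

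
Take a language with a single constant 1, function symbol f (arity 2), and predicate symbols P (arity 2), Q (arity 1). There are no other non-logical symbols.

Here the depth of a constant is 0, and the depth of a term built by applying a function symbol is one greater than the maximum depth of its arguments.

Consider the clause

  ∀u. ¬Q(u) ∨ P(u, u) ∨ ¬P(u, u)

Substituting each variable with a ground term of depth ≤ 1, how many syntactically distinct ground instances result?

Ground terms of depth ≤ 1:
  If N_k denotes the number of depth-≤k ground terms, the 1 constant gives N_0 = 1, and each function symbol of arity r contributes N_{k-1}^r new terms at level k: N_k = 1 + N_{k-1}^2.
  N_0 = 1
  N_1 = 1 + 1^2 = 2
  Explicitly: 1, f(1, 1).
So there are 2 ground terms available for substitution.
The body mentions the single quantified variable u; since ground terms form a free algebra, no two substitutions collapse to the same formula.
Number of ground instances = 2.

2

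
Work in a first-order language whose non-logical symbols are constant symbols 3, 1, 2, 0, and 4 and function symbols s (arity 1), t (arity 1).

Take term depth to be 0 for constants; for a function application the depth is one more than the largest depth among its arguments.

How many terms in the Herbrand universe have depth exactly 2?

Count level by level. With function symbols s/1, t/1, the terms of depth ≤ k are the 5 constants together with each function applied to depth-≤(k−1) tuples, so N_k = 5 + N_{k-1} + N_{k-1}.
N_0 = 5
N_1 = 5 + 5 + 5 = 15
N_2 = 5 + 15 + 15 = 35
Terms of depth exactly 2: N_2 − N_1 = 35 − 15 = 20.

20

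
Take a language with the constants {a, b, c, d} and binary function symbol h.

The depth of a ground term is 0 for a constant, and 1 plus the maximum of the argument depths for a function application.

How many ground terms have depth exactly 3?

Let N_k = |{terms of depth ≤ k}|. Then N_0 = 4 and N_k = 4 + N_{k-1}^2 for k ≥ 1 (one summand per function symbol, arity giving the exponent).
N_0 = 4
N_1 = 4 + 4^2 = 20
N_2 = 4 + 20^2 = 404
N_3 = 4 + 404^2 = 163220
Terms of depth exactly 3: N_3 − N_2 = 163220 − 404 = 162816.

162816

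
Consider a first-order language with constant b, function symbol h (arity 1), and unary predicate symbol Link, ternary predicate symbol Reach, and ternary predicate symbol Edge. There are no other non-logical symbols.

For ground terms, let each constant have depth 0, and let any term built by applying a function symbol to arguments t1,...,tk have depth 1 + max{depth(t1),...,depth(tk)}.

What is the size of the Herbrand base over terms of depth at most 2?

First count ground terms of depth ≤ 2.
If N_k denotes the number of depth-≤k ground terms, the 1 constant gives N_0 = 1, and each function symbol of arity r contributes N_{k-1}^r new terms at level k: N_k = 1 + N_{k-1}.
N_0 = 1
N_1 = 1 + 1 = 2
N_2 = 1 + 2 = 3
Explicitly: b, h(b), h(h(b)).
So |H| = 3.
A ground atom is a predicate applied to a tuple of terms from H, so the count is the sum over predicates of |H|^arity:
  Link: 3;  Reach: 3^3 = 27;  Edge: 3^3 = 27
Total ground atoms: 3 + 27 + 27 = 57.

57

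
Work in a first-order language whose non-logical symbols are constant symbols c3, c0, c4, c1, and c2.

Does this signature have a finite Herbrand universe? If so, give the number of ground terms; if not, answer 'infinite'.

5

There are no function symbols, so every ground term is one of the 5 constants.
The Herbrand universe is {c3, c0, c4, c1, c2}, which is finite with 5 elements.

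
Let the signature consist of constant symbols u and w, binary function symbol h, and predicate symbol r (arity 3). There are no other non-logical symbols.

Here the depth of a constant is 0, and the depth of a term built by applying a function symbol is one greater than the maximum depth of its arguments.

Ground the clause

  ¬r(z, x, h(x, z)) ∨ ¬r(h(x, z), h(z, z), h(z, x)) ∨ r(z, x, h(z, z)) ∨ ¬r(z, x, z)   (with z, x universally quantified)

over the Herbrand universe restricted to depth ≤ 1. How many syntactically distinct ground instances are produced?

36

Ground terms of depth ≤ 1:
  Write N_k for the number of ground terms of depth ≤ k. A term of depth ≤ k is either a constant or a function symbol applied to arguments of depth ≤ k−1, so N_k = 2 + N_{k-1}^2.
  N_0 = 2
  N_1 = 2 + 2^2 = 6
  Explicitly: u, w, h(u, u), h(u, w), h(w, u), h(w, w).
So there are 6 ground terms available for substitution.
There are 2 variables to instantiate (z, x), each occurring in at least one literal, so different choices give different ground instances.
Number of ground instances = 6^2 = 36.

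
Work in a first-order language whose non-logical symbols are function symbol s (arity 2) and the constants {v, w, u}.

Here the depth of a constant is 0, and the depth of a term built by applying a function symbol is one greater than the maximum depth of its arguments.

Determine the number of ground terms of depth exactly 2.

Let N_k count ground terms of depth at most k. Each non-constant term of depth ≤ k is some function symbol applied to depth-≤(k−1) arguments, giving N_k = 3 + N_{k-1}^2.
N_0 = 3
N_1 = 3 + 3^2 = 12
N_2 = 3 + 12^2 = 147
Terms of depth exactly 2: N_2 − N_1 = 147 − 12 = 135.

135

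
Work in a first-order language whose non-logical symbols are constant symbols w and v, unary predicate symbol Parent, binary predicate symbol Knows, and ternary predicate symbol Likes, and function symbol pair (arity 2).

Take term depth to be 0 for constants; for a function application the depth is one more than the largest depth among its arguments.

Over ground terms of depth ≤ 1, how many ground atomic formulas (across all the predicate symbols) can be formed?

258

First count ground terms of depth ≤ 1.
Count level by level. With function symbols pair/2, the terms of depth ≤ k are the 2 constants together with each function applied to depth-≤(k−1) tuples, so N_k = 2 + N_{k-1}^2.
N_0 = 2
N_1 = 2 + 2^2 = 6
So |H| = 6.
For each predicate symbol, the number of ground atoms is |H| raised to its arity; summing:
  Parent: 6;  Knows: 6^2 = 36;  Likes: 6^3 = 216
Total ground atoms: 6 + 36 + 216 = 258.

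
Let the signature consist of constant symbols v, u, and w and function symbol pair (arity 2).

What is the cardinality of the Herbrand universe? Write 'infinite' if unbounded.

The signature has at least one function symbol (pair, arity 2) and at least one constant (v).
Iterating pair gives infinitely many distinct ground terms: v, pair(v, v), pair(pair(v, v), pair(v, v)), ...
So the Herbrand universe is infinite.

infinite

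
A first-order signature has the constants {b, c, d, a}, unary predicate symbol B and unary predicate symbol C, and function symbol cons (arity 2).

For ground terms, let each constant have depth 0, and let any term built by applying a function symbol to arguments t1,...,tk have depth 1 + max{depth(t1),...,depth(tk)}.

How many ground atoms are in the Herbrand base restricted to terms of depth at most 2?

First count ground terms of depth ≤ 2.
Let N_k = |{terms of depth ≤ k}|. Then N_0 = 4 and N_k = 4 + N_{k-1}^2 for k ≥ 1 (one summand per function symbol, arity giving the exponent).
N_0 = 4
N_1 = 4 + 4^2 = 20
N_2 = 4 + 20^2 = 404
So |H| = 404.
A ground atom is a predicate applied to a tuple of terms from H, so the count is the sum over predicates of |H|^arity:
  B: 404;  C: 404
Total ground atoms: 404 + 404 = 808.

808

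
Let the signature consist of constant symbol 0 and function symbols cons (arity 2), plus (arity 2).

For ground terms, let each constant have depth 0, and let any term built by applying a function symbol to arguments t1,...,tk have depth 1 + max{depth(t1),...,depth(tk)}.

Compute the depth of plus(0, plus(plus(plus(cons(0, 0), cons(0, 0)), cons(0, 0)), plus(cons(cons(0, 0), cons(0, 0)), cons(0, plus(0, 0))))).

depth(cons(0, 0)) = 1 + max(0, 0) = 1
depth(plus(cons(0, 0), cons(0, 0))) = 1 + max(1, 1) = 2
depth(plus(plus(cons(0, 0), cons(0, 0)), cons(0, 0))) = 1 + max(2, 1) = 3
depth(cons(cons(0, 0), cons(0, 0))) = 1 + max(1, 1) = 2
depth(plus(0, 0)) = 1 + max(0, 0) = 1
depth(cons(0, plus(0, 0))) = 1 + max(0, 1) = 2
depth(plus(cons(cons(0, 0), cons(0, 0)), cons(0, plus(0, 0)))) = 1 + max(2, 2) = 3
depth(plus(plus(plus(cons(0, 0), cons(0, 0)), cons(0, 0)), plus(cons(cons(0, 0), cons(0, 0)), cons(0, plus(0, 0))))) = 1 + max(3, 3) = 4
depth(plus(0, plus(plus(plus(cons(0, 0), cons(0, 0)), cons(0, 0)), plus(cons(cons(0, 0), cons(0, 0)), cons(0, plus(0, 0)))))) = 1 + max(0, 4) = 5

5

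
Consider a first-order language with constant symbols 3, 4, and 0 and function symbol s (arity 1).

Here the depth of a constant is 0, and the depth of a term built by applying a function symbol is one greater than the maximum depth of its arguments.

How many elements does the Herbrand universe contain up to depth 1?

6

Let N_k count ground terms of depth at most k. Each non-constant term of depth ≤ k is some function symbol applied to depth-≤(k−1) arguments, giving N_k = 3 + N_{k-1}.
N_0 = 3
N_1 = 3 + 3 = 6
Explicitly: 3, 4, 0, s(3), s(4), s(0).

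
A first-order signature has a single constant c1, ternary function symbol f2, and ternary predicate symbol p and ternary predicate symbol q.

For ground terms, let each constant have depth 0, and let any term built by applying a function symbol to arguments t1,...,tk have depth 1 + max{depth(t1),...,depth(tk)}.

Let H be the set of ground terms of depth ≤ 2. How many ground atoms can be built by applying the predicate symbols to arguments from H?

First count ground terms of depth ≤ 2.
Write N_k for the number of ground terms of depth ≤ k. A term of depth ≤ k is either a constant or a function symbol applied to arguments of depth ≤ k−1, so N_k = 1 + N_{k-1}^3.
N_0 = 1
N_1 = 1 + 1^3 = 2
N_2 = 1 + 2^3 = 9
Explicitly: c1, f2(c1, c1, c1), f2(c1, c1, f2(c1, c1, c1)), f2(c1, f2(c1, c1, c1), c1), f2(c1, f2(c1, c1, c1), f2(c1, c1, c1)), f2(f2(c1, c1, c1), c1, c1), f2(f2(c1, c1, c1), c1, f2(c1, c1, c1)), f2(f2(c1, c1, c1), f2(c1, c1, c1), c1), f2(f2(c1, c1, c1), f2(c1, c1, c1), f2(c1, c1, c1)).
So |H| = 9.
For each predicate symbol, the number of ground atoms is |H| raised to its arity; summing:
  p: 9^3 = 729;  q: 9^3 = 729
Total ground atoms: 729 + 729 = 1458.

1458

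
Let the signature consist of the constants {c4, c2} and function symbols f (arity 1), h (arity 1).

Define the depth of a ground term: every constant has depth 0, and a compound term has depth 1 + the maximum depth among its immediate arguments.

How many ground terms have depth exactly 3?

Count level by level. With function symbols f/1, h/1, the terms of depth ≤ k are the 2 constants together with each function applied to depth-≤(k−1) tuples, so N_k = 2 + N_{k-1} + N_{k-1}.
N_0 = 2
N_1 = 2 + 2 + 2 = 6
N_2 = 2 + 6 + 6 = 14
N_3 = 2 + 14 + 14 = 30
Terms of depth exactly 3: N_3 − N_2 = 30 − 14 = 16.

16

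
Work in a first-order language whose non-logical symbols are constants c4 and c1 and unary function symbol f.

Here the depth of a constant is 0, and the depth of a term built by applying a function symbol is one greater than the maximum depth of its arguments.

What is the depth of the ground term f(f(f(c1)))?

depth(f(c1)) = 1 + depth(c1) = 1 + 0 = 1
depth(f(f(c1))) = 1 + depth(f(c1)) = 1 + 1 = 2
depth(f(f(f(c1)))) = 1 + depth(f(f(c1))) = 1 + 2 = 3

3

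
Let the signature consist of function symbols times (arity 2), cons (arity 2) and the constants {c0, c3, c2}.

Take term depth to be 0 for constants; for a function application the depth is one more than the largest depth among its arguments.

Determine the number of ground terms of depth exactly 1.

18

Let N_k count ground terms of depth at most k. Each non-constant term of depth ≤ k is some function symbol applied to depth-≤(k−1) arguments, giving N_k = 3 + N_{k-1}^2 + N_{k-1}^2.
N_0 = 3
N_1 = 3 + 3^2 + 3^2 = 21
Terms of depth exactly 1: N_1 − N_0 = 21 − 3 = 18.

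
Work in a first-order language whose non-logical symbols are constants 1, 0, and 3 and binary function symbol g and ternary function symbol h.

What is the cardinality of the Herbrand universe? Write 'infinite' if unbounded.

The signature has at least one function symbol (g, arity 2) and at least one constant (1).
Iterating g gives infinitely many distinct ground terms: 1, g(1, 1), g(g(1, 1), g(1, 1)), ...
So the Herbrand universe is infinite.

infinite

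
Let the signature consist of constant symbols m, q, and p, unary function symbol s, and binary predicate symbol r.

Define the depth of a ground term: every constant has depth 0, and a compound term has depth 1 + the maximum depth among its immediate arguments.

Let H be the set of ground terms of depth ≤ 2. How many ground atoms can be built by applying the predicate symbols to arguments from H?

81

First count ground terms of depth ≤ 2.
Let N_k = |{terms of depth ≤ k}|. Then N_0 = 3 and N_k = 3 + N_{k-1} for k ≥ 1 (one summand per function symbol, arity giving the exponent).
N_0 = 3
N_1 = 3 + 3 = 6
N_2 = 3 + 6 = 9
Explicitly: m, q, p, s(m), s(q), s(p), s(s(m)), s(s(q)), s(s(p)).
So |H| = 9.
For each predicate symbol, the number of ground atoms is |H| raised to its arity; summing:
  r: 9^2 = 81
Total ground atoms: 81.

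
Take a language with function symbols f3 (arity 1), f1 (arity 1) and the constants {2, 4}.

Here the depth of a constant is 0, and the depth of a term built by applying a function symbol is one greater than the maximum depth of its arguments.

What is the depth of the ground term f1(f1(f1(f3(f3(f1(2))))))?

6

depth(f1(2)) = 1 + depth(2) = 1 + 0 = 1
depth(f3(f1(2))) = 1 + depth(f1(2)) = 1 + 1 = 2
depth(f3(f3(f1(2)))) = 1 + depth(f3(f1(2))) = 1 + 2 = 3
depth(f1(f3(f3(f1(2))))) = 1 + depth(f3(f3(f1(2)))) = 1 + 3 = 4
depth(f1(f1(f3(f3(f1(2)))))) = 1 + depth(f1(f3(f3(f1(2))))) = 1 + 4 = 5
depth(f1(f1(f1(f3(f3(f1(2))))))) = 1 + depth(f1(f1(f3(f3(f1(2)))))) = 1 + 5 = 6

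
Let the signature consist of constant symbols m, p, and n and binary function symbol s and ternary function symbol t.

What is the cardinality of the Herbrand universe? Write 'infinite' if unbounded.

The signature has at least one function symbol (s, arity 2) and at least one constant (m).
Iterating s gives infinitely many distinct ground terms: m, s(m, m), s(s(m, m), s(m, m)), ...
So the Herbrand universe is infinite.

infinite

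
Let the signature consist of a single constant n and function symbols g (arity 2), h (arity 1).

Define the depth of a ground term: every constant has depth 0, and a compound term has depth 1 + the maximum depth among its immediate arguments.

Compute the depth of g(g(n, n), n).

depth(g(n, n)) = 1 + max(0, 0) = 1
depth(g(g(n, n), n)) = 1 + max(1, 0) = 2

2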